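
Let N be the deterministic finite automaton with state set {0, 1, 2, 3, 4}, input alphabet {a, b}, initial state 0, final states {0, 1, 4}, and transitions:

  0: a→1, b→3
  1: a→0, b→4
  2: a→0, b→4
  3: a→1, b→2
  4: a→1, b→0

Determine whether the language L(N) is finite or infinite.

State 0 is reachable from the start and can reach an accepting state, and it lies on the cycle 0 → 1 → 0.
Traversing that cycle any number of times yields accepted strings of unbounded length, so the language is infinite.

infinite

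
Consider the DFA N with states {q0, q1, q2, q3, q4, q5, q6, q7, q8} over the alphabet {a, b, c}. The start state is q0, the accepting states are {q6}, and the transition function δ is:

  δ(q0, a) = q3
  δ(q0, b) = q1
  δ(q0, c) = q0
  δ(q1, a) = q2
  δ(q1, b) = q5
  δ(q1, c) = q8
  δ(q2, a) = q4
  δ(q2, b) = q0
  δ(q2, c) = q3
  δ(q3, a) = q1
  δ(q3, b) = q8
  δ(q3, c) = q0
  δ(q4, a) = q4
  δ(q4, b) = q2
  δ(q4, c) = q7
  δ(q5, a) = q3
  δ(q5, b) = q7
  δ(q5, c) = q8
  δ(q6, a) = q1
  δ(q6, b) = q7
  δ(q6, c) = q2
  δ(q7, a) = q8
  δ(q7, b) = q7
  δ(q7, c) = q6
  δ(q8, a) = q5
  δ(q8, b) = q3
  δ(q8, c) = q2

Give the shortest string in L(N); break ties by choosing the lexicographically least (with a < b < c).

bbbc

A breadth-first search from q0 reaches an accepting state first via the path q0 → q1 → q5 → q7 → q6 on input bbbc.
No string of length < 4 is accepted (BFS exhausts all shorter strings without reaching an accepting state), and bbbc is the lexicographically least accepting string of length 4.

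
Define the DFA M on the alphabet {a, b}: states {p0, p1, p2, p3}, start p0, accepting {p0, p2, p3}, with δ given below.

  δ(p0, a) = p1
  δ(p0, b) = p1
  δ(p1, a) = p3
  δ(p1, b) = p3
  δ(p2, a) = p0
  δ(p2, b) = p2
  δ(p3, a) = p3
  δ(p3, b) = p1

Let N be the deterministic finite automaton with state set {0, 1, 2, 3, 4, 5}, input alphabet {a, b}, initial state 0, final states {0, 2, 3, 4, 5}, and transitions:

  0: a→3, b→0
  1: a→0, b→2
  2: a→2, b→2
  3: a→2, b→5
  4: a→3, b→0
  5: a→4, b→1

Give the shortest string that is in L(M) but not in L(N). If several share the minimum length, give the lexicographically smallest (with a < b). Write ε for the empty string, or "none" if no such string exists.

babb

The string babb is accepted by M but not by N.
No shorter string lies in the difference, and babb is the lexicographically first length-4 string in L(M) \ L(N).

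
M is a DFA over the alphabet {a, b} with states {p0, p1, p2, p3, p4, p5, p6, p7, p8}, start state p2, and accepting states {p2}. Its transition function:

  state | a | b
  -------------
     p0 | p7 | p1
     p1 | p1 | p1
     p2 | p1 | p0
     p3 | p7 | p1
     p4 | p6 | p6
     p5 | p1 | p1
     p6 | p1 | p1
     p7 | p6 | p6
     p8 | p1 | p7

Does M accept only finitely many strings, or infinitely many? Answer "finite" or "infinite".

finite

The useful states (reachable from p2 and able to reach an accepting state) are {p2}.
Restricted to these states the transition graph has no cycle, so every accepting path has bounded length and L is finite.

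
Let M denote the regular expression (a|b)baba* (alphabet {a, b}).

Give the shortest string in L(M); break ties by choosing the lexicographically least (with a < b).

By inspection of the expression, no string of length less than 4 matches, and abab is the lexicographically first match of length 4.

abab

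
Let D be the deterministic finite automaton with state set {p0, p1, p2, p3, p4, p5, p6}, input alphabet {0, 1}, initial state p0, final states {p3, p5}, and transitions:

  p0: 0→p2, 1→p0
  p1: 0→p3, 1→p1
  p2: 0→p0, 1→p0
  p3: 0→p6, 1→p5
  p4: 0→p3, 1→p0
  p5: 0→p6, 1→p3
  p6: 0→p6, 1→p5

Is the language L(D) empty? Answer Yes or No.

Yes

The states reachable from the start state are {p0, p2}.
None of the accepting states {p3, p5} is reachable, so no string is accepted and L(D) = ∅.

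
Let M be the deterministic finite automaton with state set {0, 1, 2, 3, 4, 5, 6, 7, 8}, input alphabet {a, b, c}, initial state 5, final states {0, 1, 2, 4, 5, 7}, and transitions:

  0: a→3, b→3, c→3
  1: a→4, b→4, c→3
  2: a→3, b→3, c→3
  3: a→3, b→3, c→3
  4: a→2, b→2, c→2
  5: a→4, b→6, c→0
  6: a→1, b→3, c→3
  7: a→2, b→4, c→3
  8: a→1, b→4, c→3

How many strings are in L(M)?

The useful subgraph on states {0, 1, 2, 4, 5, 6} is acyclic, so L(M) is finite; the longest accepting path visits 5 useful states, giving maximum string length 4.
Counting accepting paths from 5 by length: 1 of length 0, 2 of length 1, 4 of length 2, 2 of length 3, 6 of length 4. Total 15.

15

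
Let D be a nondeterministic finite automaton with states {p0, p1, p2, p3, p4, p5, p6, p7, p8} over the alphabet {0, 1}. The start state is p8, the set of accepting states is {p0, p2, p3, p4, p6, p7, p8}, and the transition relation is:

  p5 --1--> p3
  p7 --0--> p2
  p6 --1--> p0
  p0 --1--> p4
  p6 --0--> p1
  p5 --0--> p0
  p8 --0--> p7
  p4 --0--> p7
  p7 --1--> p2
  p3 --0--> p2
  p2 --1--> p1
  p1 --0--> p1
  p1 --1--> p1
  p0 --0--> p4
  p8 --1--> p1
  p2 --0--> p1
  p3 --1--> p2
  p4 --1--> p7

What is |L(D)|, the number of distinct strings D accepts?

The useful subgraph on states {p2, p7, p8} is acyclic, so L(D) is finite; the longest accepting path visits 3 useful states, giving maximum string length 2.
Counting accepting paths from p8 by length: 1 of length 0, 1 of length 1, 2 of length 2. Total 4.

4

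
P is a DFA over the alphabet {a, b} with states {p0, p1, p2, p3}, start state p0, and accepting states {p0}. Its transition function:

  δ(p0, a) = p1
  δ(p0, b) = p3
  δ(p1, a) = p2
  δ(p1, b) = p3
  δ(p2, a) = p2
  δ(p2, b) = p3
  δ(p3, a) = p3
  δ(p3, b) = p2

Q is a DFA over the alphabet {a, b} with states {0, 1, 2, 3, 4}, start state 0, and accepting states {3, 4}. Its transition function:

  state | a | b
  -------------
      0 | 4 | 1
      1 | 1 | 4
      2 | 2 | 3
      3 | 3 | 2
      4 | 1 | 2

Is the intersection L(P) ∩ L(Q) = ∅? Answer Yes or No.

Exploring the product automaton P × Q from the start pair (p0, 0), following both machines on each input symbol, reaches 10 state pairs: (p0, 0), (p1, 4), (p3, 1), (p2, 1), (p3, 2), (p2, 4), (p3, 4), (p2, 3), (p2, 2), (p3, 3).
P accepts in {p0} and Q accepts in {3, 4}; no reachable pair has both components accepting, so no string drives both machines to acceptance simultaneously and L(P) ∩ L(Q) = ∅.
So no string is accepted by both, and the intersection is empty.

Yes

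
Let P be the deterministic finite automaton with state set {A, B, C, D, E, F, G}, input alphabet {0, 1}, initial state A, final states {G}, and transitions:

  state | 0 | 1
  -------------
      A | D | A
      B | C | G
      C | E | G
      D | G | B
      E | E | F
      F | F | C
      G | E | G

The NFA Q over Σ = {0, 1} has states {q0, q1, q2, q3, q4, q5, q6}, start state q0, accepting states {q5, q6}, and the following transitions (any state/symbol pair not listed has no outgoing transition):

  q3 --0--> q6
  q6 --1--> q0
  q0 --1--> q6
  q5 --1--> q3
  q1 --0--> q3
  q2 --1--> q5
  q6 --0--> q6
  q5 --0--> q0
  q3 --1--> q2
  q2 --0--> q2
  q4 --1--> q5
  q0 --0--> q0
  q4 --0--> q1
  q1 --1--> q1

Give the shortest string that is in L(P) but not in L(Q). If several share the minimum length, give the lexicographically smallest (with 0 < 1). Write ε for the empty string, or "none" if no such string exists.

The string 00 is accepted by P but not by Q.
No shorter string lies in the difference, and 00 is the lexicographically first length-2 string in L(P) \ L(Q).

00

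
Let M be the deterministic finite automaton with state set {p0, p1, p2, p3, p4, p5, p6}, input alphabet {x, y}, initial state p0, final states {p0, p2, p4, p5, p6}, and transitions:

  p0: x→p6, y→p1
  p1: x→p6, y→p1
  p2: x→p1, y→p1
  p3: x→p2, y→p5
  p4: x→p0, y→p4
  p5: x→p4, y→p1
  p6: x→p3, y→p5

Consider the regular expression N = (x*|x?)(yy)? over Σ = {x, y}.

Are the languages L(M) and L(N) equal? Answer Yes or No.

No

The string xy is accepted by M but rejected by N.
So L(M) ≠ L(N).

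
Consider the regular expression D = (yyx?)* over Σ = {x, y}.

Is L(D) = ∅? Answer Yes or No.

The empty string ε matches the expression, so it belongs to L(D).
Since L(D) contains at least one string, it is not empty.

No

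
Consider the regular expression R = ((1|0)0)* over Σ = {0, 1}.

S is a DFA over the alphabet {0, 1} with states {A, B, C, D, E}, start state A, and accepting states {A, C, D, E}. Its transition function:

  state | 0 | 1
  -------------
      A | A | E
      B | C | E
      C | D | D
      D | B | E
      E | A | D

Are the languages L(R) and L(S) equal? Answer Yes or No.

The string 0 is accepted by S but rejected by R.
So L(R) ≠ L(S).

No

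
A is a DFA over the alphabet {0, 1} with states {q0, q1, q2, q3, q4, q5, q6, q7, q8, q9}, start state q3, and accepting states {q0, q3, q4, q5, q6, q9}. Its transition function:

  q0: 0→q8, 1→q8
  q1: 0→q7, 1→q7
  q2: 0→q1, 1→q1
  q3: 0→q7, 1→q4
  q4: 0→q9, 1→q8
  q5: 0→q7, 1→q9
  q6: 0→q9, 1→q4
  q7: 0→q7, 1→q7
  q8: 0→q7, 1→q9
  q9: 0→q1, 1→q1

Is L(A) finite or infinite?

The useful states (reachable from q3 and able to reach an accepting state) are {q3, q4, q8, q9}.
Restricted to these states the transition graph has no cycle, so every accepting path has bounded length and L is finite.

finite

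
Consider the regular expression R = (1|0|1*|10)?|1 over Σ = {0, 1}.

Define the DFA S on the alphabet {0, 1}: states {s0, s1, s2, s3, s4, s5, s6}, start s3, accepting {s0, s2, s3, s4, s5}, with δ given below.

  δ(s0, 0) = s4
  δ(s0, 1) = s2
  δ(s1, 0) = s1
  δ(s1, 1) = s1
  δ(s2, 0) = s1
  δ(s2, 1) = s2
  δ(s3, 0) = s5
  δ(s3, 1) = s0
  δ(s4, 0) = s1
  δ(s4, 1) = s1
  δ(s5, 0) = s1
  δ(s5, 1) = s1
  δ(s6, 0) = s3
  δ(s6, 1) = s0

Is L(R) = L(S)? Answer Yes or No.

Yes

Converting the expression R to a DFA (subset construction, then merging equivalent states) gives the minimal DFA with states {r0, r1, r2, r3, r4}, start state r0, accepting states {r0, r1, r2, r4} and transitions r0: 0→r1, 1→r2; r1: 0→r3, 1→r3; r2: 0→r1, 1→r4; r3: 0→r3, 1→r3; r4: 0→r3, 1→r4.
Exploring the product automaton R × S from the start pair (r0, s3), following both machines on each input symbol, reaches 6 state pairs: (r0, s3), (r1, s5), (r2, s0), (r3, s1), (r1, s4), (r4, s2).
R accepts in {r0, r1, r2, r4} and S accepts in {s0, s2, s3, s4, s5}. In every reachable pair the two components are either both accepting — (r0, s3), (r1, s5), (r2, s0), (r1, s4), (r4, s2) — or both non-accepting, so no string is accepted by exactly one of the machines: L(R) \ L(S) and L(S) \ L(R) are both empty.
Hence every string is accepted by R iff it is accepted by S, and the two languages coincide.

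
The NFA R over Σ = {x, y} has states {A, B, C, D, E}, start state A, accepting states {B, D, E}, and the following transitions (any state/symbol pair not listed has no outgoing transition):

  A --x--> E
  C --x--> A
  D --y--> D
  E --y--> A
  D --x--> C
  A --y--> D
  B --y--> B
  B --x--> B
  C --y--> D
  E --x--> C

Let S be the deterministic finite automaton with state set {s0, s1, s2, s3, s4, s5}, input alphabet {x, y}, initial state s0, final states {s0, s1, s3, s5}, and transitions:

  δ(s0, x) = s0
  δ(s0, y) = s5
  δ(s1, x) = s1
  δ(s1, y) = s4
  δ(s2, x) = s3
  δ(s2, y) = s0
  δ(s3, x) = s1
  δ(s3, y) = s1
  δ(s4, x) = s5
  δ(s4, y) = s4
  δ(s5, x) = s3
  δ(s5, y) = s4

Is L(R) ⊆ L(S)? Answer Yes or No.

No

The string yy is in L(R) but not in L(S).
So L(R) ⊄ L(S).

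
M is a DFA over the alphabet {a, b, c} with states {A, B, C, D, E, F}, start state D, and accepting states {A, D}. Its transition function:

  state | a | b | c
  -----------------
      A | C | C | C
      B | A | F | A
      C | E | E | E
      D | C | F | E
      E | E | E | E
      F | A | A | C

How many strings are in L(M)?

The useful subgraph on states {A, D, F} is acyclic, so L(M) is finite; the longest accepting path visits 3 useful states, giving maximum string length 2.
Counting accepting paths from D by length: 1 of length 0, 2 of length 2. Total 3.

3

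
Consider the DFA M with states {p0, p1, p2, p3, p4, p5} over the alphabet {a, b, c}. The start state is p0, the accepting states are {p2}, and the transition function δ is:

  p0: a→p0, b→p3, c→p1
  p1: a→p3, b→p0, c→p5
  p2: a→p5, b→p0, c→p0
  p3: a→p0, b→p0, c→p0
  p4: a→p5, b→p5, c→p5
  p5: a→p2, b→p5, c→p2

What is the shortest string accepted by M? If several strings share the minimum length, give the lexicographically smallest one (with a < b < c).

A breadth-first search from p0 reaches an accepting state first via the path p0 → p1 → p5 → p2 on input cca.
No string of length < 3 is accepted (BFS exhausts all shorter strings without reaching an accepting state), and cca is the lexicographically least accepting string of length 3.

cca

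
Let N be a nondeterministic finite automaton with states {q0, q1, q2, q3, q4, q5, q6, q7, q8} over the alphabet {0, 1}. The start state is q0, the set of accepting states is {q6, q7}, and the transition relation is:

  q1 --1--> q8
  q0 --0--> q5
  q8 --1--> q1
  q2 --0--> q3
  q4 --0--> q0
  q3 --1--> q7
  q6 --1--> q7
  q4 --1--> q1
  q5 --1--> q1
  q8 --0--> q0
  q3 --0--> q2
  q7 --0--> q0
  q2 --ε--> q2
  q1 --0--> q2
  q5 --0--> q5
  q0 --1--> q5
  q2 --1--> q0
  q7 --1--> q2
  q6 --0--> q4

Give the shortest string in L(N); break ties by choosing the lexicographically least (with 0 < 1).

01001

A breadth-first search from q0 reaches an accepting state first via the path q0 → q5 → q1 → q2 → q3 → q7 on input 01001.
No string of length < 5 is accepted (BFS exhausts all shorter strings without reaching an accepting state), and 01001 is the lexicographically least accepting string of length 5.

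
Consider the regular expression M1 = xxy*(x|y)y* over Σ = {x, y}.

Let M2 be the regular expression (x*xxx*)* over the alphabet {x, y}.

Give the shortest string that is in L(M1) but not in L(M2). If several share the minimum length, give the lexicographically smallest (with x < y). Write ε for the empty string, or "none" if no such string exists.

The string xxy is accepted by M1 but not by M2.
No shorter string lies in the difference, and xxy is the lexicographically first length-3 string in L(M1) \ L(M2).

xxy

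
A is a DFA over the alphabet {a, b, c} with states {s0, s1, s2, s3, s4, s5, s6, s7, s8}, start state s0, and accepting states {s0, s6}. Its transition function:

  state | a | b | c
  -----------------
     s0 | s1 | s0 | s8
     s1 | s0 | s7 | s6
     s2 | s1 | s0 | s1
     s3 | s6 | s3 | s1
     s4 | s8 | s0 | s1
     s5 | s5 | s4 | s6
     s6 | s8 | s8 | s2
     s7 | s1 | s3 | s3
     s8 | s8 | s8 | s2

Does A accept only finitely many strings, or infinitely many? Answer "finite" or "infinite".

infinite

State s0 is reachable from the start and can reach an accepting state, and it lies on the cycle s0 → s0.
Traversing that cycle any number of times yields accepted strings of unbounded length, so the language is infinite.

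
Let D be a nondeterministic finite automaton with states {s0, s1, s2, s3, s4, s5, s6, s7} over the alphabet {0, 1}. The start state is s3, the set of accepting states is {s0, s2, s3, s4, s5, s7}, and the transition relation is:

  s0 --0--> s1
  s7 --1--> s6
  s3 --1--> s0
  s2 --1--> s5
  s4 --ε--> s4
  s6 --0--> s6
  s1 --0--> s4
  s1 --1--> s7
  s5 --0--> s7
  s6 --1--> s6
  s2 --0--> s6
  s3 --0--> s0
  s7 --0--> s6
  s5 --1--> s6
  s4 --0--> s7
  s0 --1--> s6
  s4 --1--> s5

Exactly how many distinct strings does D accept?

13

The useful subgraph on states {s0, s1, s3, s4, s5, s7} is acyclic, so L(D) is finite; the longest accepting path visits 6 useful states, giving maximum string length 5.
Counting accepting paths from s3 by length: 1 of length 0, 2 of length 1, 4 of length 3, 4 of length 4, 2 of length 5. Total 13.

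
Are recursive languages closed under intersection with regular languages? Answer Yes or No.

A regular language is decidable (simulate its DFA), so run that check and the decider for L and accept iff both accept; everything halts.
So the recursive languages are closed under intersection with a regular language.

Yes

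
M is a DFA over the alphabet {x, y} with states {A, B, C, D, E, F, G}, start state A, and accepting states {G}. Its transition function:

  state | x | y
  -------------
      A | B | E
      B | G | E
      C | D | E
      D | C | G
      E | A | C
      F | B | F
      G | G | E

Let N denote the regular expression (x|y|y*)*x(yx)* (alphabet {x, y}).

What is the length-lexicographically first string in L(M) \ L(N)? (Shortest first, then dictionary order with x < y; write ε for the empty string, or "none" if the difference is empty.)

yyxy

The string yyxy is accepted by M but not by N.
No shorter string lies in the difference, and yyxy is the lexicographically first length-4 string in L(M) \ L(N).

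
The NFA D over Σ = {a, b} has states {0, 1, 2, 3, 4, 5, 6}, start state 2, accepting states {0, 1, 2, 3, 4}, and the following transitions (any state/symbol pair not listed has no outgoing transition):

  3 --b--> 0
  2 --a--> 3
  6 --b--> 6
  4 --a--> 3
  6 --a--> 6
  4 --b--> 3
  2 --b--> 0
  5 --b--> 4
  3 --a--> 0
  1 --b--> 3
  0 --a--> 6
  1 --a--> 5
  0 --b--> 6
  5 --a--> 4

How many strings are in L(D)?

The useful subgraph on states {0, 2, 3} is acyclic, so L(D) is finite; the longest accepting path visits 3 useful states, giving maximum string length 2.
Counting accepting paths from 2 by length: 1 of length 0, 2 of length 1, 2 of length 2. Total 5.

5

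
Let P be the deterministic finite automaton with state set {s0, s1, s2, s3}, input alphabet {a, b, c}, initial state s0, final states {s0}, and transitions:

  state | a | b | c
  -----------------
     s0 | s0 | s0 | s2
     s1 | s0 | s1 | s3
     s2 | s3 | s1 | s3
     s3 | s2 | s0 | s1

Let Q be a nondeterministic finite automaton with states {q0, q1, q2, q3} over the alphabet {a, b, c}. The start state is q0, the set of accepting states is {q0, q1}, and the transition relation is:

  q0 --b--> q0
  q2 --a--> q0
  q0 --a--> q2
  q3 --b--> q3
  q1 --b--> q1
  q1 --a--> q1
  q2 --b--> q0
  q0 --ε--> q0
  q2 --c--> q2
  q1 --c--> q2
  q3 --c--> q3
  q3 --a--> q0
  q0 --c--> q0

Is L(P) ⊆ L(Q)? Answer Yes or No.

No

The string a is in L(P) but not in L(Q).
So L(P) ⊄ L(Q).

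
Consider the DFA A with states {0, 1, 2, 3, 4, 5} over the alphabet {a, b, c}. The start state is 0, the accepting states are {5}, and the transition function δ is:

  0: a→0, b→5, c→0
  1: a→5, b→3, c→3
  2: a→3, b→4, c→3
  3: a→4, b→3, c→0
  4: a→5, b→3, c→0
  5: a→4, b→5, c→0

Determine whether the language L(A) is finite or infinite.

State 0 is reachable from the start and can reach an accepting state, and it lies on the cycle 0 → 0.
Traversing that cycle any number of times yields accepted strings of unbounded length, so the language is infinite.

infinite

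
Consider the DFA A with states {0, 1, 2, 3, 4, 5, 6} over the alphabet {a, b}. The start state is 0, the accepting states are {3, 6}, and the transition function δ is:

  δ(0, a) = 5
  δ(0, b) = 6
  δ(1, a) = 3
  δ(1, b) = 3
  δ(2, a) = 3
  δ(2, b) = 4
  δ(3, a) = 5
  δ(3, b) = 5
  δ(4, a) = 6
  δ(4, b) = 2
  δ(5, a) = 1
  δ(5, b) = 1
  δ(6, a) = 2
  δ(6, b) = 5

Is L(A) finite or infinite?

State 5 is reachable from the start and can reach an accepting state, and it lies on the cycle 5 → 1 → 3 → 5.
Traversing that cycle any number of times yields accepted strings of unbounded length, so the language is infinite.

infinite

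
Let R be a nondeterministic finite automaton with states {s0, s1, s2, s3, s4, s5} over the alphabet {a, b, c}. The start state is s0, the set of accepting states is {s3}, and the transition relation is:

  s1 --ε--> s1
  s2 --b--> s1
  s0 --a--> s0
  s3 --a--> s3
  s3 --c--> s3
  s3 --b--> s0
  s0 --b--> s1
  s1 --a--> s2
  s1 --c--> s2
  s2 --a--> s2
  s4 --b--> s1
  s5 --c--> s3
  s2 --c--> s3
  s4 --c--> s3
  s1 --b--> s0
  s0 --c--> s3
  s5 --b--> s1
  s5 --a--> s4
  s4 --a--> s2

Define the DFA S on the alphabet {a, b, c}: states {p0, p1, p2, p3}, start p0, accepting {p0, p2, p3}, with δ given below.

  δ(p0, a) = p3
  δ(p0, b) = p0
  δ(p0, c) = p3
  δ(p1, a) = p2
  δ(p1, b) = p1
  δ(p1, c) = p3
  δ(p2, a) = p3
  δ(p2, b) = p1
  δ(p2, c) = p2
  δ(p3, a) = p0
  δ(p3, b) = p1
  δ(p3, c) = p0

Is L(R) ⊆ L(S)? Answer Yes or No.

Yes

Exploring the product automaton R × S from the start pair (s0, p0), following both machines on each input symbol, reaches 12 state pairs: (s0, p0), (s0, p3), (s1, p0), (s3, p3), (s1, p1), (s3, p0), (s2, p3), (s0, p1), (s2, p2), (s2, p0), (s0, p2), (s3, p2).
R accepts in {s3} and S accepts in {p0, p2, p3}. The reachable pairs whose R-component is accepting are (s3, p3), (s3, p0), (s3, p2); in each of them the S-component is accepting too, so the product for L(R) \ L(S) (R-component accepting, S-component rejecting) has no reachable accepting pair and the difference is empty.
Hence every string in L(R) is also in L(S).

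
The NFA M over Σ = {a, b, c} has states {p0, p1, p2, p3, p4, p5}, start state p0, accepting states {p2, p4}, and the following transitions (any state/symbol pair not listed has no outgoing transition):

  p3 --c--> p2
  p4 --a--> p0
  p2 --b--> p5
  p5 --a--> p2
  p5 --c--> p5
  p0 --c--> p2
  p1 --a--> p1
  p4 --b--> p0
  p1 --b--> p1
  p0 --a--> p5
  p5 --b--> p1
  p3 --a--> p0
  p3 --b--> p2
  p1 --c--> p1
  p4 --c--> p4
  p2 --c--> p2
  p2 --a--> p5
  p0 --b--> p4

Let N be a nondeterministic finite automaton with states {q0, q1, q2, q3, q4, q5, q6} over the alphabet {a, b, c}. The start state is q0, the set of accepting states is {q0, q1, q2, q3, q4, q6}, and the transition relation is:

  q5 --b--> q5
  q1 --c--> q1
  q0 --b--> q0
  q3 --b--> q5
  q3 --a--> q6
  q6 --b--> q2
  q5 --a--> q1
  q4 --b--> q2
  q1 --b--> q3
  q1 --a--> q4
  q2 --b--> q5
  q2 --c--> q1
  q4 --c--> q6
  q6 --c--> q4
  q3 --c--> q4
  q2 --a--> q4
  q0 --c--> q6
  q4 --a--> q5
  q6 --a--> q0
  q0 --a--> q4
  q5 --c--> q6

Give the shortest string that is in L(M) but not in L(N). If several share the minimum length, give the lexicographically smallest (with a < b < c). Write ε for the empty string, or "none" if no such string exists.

aa

The string aa is accepted by M but not by N.
No shorter string lies in the difference, and aa is the lexicographically first length-2 string in L(M) \ L(N).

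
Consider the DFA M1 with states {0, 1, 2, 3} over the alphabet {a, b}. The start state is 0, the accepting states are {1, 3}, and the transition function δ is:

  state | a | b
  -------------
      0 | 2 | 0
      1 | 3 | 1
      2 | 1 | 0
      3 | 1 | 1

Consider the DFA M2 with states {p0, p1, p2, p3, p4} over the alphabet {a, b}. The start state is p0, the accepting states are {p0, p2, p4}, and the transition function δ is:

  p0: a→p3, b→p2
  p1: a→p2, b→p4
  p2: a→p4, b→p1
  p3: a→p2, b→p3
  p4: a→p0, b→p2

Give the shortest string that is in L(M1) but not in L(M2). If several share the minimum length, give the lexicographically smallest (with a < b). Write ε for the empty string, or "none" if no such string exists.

aab

The string aab is accepted by M1 but not by M2.
No shorter string lies in the difference, and aab is the lexicographically first length-3 string in L(M1) \ L(M2).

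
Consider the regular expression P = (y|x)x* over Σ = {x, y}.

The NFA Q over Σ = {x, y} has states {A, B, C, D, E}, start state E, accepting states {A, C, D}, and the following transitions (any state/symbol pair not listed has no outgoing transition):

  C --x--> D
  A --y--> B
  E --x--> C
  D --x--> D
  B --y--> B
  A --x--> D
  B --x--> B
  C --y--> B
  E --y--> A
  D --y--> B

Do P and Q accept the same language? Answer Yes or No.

Converting the expression P to a DFA (subset construction, then merging equivalent states) gives the minimal DFA with states {p0, p1, p2}, start state p0, accepting states {p1} and transitions p0: x→p1, y→p1; p1: x→p1, y→p2; p2: x→p2, y→p2.
Exploring the product automaton P × Q from the start pair (p0, E), following both machines on each input symbol, reaches 5 state pairs: (p0, E), (p1, C), (p1, A), (p1, D), (p2, B).
P accepts in {p1} and Q accepts in {A, C, D}. In every reachable pair the two components are either both accepting — (p1, C), (p1, A), (p1, D) — or both non-accepting, so no string is accepted by exactly one of the machines: L(P) \ L(Q) and L(Q) \ L(P) are both empty.
Hence every string is accepted by P iff it is accepted by Q, and the two languages coincide.

Yes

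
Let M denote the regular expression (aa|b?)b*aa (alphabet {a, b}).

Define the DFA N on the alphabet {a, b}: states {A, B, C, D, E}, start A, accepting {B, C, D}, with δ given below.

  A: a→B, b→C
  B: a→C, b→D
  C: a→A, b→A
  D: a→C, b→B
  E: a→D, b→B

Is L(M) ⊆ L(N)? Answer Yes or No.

Yes

Converting the expression M to a DFA (subset construction, then merging equivalent states) gives the minimal DFA with states {m0, m1, m2, m3, m4, m5, m6}, start state m0, accepting states {m3, m6} and transitions m0: a→m1, b→m2; m1: a→m3, b→m4; m2: a→m5, b→m2; m3: a→m5, b→m2; m4: a→m4, b→m4; m5: a→m6, b→m4; m6: a→m4, b→m4.
Exploring the product automaton M × N from the start pair (m0, A), following both machines on each input symbol, reaches 13 state pairs: (m0, A), (m1, B), (m2, C), (m3, C), (m4, D), (m5, A), (m2, A), (m4, C), (m4, B), (m6, B), (m5, B), (m4, A), (m6, C).
M accepts in {m3, m6} and N accepts in {B, C, D}. The reachable pairs whose M-component is accepting are (m3, C), (m6, B), (m6, C); in each of them the N-component is accepting too, so the product for L(M) \ L(N) (M-component accepting, N-component rejecting) has no reachable accepting pair and the difference is empty.
Hence every string in L(M) is also in L(N).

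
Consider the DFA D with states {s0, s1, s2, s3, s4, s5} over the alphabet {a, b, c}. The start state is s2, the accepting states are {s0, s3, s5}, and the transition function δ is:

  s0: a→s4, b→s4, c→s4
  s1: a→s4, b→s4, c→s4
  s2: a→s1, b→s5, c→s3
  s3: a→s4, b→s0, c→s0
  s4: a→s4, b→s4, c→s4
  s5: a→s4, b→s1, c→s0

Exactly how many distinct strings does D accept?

5

The useful subgraph on states {s0, s2, s3, s5} is acyclic, so L(D) is finite; the longest accepting path visits 3 useful states, giving maximum string length 2.
Counting accepting paths from s2 by length: 2 of length 1, 3 of length 2. Total 5.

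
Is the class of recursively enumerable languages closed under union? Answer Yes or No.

Yes

Simulate recognisers for L₁ and L₂ in parallel, alternating one step of each, and accept as soon as either accepts.
So the recursively enumerable languages are closed under union.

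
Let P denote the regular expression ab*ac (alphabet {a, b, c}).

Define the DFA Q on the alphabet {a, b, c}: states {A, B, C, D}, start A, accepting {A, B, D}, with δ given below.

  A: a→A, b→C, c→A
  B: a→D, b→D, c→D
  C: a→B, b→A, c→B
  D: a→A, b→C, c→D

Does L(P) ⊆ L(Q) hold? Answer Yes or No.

Converting the expression P to a DFA (subset construction, then merging equivalent states) gives the minimal DFA with states {p0, p1, p2, p3, p4}, start state p0, accepting states {p4} and transitions p0: a→p1, b→p2, c→p2; p1: a→p3, b→p1, c→p2; p2: a→p2, b→p2, c→p2; p3: a→p2, b→p2, c→p4; p4: a→p2, b→p2, c→p2.
Exploring the product automaton P × Q from the start pair (p0, A), following both machines on each input symbol, reaches 11 state pairs: (p0, A), (p1, A), (p2, C), (p2, A), (p3, A), (p1, C), (p2, B), (p4, A), (p3, B), (p2, D), (p4, D).
P accepts in {p4} and Q accepts in {A, B, D}. The reachable pairs whose P-component is accepting are (p4, A), (p4, D); in each of them the Q-component is accepting too, so the product for L(P) \ L(Q) (P-component accepting, Q-component rejecting) has no reachable accepting pair and the difference is empty.
Hence every string in L(P) is also in L(Q).

Yes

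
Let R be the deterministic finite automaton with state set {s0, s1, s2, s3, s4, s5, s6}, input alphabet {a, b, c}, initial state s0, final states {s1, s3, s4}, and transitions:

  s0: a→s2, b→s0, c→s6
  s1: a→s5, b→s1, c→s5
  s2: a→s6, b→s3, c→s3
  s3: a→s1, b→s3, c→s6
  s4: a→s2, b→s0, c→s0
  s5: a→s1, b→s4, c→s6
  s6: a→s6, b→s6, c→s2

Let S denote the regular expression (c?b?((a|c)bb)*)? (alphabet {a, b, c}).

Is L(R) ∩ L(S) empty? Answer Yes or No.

The string abb is accepted by both R and S.
Hence L(R) ∩ L(S) ≠ ∅.

No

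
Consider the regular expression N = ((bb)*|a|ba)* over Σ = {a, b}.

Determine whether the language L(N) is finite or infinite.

The expression contains a Kleene star applied to a subexpression that matches at least one nonempty string, so it matches strings of unbounded length.
Hence L(N) is infinite.

infinite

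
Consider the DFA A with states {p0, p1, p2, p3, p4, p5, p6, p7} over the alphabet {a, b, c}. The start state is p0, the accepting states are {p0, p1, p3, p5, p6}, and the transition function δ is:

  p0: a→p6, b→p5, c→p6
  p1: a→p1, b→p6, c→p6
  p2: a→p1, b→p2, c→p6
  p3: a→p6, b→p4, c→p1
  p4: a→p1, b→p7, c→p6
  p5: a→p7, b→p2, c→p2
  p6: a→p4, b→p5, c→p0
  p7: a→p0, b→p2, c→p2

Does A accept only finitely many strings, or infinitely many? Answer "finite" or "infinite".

State p1 is reachable from the start and can reach an accepting state, and it lies on the cycle p1 → p1.
Traversing that cycle any number of times yields accepted strings of unbounded length, so the language is infinite.

infinite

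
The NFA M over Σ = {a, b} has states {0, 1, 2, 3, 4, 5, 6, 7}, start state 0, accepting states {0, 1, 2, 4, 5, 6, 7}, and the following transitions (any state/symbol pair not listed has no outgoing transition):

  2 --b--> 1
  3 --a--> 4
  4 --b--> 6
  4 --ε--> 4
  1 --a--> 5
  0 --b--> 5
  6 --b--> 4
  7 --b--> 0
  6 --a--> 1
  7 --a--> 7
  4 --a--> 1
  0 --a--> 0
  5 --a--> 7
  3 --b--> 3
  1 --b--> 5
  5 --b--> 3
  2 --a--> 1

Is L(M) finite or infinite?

State 0 is reachable from the start and can reach an accepting state, and it lies on the cycle 0 → 0.
Traversing that cycle any number of times yields accepted strings of unbounded length, so the language is infinite.

infinite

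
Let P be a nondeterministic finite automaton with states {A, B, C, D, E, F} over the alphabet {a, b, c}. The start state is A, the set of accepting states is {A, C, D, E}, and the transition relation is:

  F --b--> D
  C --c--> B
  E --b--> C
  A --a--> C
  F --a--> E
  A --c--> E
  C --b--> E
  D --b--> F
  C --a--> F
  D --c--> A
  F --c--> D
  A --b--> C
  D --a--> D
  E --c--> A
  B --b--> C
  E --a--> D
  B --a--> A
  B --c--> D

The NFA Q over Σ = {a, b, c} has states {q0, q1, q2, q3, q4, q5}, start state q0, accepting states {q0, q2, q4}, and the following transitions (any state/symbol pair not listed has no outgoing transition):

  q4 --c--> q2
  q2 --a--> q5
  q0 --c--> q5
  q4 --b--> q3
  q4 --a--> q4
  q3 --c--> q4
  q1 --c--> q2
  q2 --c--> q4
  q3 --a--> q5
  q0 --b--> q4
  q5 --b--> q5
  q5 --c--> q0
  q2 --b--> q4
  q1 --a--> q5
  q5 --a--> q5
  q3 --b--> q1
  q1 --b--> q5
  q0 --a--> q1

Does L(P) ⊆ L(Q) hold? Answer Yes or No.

No

The string a is in L(P) but not in L(Q).
So L(P) ⊄ L(Q).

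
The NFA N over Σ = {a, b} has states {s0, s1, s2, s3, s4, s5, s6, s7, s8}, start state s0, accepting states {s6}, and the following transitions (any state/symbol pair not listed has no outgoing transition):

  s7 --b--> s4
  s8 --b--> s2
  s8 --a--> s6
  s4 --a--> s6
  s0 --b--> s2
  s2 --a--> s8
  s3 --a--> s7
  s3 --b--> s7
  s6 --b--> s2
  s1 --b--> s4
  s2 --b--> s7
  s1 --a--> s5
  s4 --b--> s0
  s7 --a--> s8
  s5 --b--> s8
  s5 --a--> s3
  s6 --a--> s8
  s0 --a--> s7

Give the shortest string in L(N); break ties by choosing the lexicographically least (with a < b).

A breadth-first search from s0 reaches an accepting state first via the path s0 → s7 → s8 → s6 on input aaa.
No string of length < 3 is accepted (BFS exhausts all shorter strings without reaching an accepting state), and aaa is the lexicographically least accepting string of length 3.

aaa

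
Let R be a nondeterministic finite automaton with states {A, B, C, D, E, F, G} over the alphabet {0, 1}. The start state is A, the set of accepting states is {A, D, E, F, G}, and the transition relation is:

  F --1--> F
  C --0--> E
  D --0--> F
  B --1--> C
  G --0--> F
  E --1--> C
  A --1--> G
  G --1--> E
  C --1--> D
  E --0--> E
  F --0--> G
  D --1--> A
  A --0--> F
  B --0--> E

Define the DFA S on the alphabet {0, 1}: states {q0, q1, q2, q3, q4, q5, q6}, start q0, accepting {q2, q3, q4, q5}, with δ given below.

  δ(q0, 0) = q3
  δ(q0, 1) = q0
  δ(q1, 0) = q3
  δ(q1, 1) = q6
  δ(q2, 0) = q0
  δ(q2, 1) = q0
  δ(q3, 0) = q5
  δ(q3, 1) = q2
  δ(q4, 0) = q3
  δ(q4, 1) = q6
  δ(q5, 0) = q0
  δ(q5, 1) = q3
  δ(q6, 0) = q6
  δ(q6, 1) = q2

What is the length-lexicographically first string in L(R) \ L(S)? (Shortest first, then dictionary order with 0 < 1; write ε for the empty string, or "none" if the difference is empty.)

The empty string ε is accepted by R but not by S.
Since ε is the unique shortest string, it is the required witness.

ε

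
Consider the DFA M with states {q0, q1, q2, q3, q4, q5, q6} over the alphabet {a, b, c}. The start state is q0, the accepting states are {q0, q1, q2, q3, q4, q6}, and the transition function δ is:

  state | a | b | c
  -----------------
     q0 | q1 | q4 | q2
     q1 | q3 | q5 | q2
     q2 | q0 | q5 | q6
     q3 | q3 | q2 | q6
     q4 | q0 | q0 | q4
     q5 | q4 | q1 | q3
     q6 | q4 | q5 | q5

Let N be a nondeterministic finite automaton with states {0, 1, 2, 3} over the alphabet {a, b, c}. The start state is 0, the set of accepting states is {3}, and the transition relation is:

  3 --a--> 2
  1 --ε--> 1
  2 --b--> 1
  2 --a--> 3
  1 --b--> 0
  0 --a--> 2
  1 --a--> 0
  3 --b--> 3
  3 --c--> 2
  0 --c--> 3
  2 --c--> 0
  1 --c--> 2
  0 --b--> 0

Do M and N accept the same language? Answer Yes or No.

The empty string ε is accepted by M but rejected by N.
So L(M) ≠ L(N).

No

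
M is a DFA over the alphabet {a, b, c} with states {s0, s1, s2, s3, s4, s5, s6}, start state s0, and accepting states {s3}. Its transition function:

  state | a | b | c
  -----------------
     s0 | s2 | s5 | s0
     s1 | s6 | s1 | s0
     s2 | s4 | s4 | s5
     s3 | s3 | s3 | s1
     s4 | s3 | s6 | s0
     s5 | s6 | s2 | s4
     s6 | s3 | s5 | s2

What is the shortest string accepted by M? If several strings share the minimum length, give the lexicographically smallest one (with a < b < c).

aaa

A breadth-first search from s0 reaches an accepting state first via the path s0 → s2 → s4 → s3 on input aaa.
No string of length < 3 is accepted (BFS exhausts all shorter strings without reaching an accepting state), and aaa is the lexicographically least accepting string of length 3.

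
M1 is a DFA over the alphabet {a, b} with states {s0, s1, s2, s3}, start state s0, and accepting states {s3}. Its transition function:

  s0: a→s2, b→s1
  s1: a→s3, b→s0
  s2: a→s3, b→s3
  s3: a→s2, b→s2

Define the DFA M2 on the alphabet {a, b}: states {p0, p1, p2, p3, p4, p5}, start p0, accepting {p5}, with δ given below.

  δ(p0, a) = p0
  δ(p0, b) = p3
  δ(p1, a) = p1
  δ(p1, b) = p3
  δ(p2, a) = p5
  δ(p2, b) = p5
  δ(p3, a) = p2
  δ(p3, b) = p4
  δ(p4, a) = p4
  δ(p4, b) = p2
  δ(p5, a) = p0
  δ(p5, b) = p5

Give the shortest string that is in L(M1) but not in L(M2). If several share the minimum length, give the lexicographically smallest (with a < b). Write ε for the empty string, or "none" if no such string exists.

aa

The string aa is accepted by M1 but not by M2.
No shorter string lies in the difference, and aa is the lexicographically first length-2 string in L(M1) \ L(M2).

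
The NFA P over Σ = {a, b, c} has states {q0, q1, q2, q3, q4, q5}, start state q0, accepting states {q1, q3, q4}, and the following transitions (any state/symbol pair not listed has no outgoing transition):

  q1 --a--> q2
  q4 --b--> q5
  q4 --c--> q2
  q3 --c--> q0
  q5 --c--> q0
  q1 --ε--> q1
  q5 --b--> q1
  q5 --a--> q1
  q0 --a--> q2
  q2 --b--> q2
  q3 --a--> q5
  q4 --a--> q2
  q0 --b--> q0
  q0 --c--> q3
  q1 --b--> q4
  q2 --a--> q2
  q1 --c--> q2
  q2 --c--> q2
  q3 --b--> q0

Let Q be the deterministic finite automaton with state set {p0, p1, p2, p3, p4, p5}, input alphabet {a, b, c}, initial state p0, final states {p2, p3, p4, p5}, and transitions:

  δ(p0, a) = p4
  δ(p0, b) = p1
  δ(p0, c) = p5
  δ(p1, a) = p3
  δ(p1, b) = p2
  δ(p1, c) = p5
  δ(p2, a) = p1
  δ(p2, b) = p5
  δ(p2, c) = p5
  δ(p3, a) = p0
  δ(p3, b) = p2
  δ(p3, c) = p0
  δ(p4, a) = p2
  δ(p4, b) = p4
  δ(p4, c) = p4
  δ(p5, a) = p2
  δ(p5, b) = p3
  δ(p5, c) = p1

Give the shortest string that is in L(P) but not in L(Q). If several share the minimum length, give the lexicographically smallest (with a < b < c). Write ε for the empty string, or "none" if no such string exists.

caa

The string caa is accepted by P but not by Q.
No shorter string lies in the difference, and caa is the lexicographically first length-3 string in L(P) \ L(Q).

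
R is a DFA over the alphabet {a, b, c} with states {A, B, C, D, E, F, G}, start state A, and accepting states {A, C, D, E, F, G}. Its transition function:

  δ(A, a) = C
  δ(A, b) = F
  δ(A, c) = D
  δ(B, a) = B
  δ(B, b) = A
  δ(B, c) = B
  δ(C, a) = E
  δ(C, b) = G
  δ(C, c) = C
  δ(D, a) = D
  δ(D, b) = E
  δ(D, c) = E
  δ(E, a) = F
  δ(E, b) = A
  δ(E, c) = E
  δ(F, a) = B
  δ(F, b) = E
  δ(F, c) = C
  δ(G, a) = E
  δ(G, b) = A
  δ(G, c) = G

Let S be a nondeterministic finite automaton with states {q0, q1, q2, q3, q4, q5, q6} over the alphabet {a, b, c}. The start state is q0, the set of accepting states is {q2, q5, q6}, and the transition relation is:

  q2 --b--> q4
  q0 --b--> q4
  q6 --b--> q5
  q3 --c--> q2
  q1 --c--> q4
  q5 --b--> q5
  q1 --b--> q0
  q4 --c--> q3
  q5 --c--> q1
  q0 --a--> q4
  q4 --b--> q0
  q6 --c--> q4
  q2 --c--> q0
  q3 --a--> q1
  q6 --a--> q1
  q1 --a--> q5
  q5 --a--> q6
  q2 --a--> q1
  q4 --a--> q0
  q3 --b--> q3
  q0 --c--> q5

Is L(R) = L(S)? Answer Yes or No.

The empty string ε is accepted by R but rejected by S.
So L(R) ≠ L(S).

No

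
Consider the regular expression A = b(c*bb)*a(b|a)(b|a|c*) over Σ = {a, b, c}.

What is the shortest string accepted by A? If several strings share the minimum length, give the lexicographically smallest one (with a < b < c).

By inspection of the expression, no string of length less than 3 matches, and baa is the lexicographically first match of length 3.

baa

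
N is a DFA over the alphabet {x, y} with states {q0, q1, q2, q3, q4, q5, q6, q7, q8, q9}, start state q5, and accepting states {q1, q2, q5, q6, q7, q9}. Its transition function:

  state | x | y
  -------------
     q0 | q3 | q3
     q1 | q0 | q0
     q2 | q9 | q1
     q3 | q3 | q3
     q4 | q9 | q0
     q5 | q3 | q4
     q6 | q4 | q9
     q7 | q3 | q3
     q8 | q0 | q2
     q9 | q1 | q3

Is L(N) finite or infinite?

The useful states (reachable from q5 and able to reach an accepting state) are {q1, q4, q5, q9}.
Restricted to these states the transition graph has no cycle, so every accepting path has bounded length and L is finite.

finite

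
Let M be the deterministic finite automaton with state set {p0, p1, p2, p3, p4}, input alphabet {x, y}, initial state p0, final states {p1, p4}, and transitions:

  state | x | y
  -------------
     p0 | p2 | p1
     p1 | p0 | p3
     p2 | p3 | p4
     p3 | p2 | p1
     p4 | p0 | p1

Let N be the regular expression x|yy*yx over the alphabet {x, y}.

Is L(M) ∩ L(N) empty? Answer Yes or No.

Yes

Converting the expression N to a DFA (subset construction, then merging equivalent states) gives the minimal DFA with states {n0, n1, n2, n3, n4}, start state n0, accepting states {n1} and transitions n0: x→n1, y→n2; n1: x→n3, y→n3; n2: x→n3, y→n4; n3: x→n3, y→n3; n4: x→n1, y→n4.
Exploring the product automaton M × N from the start pair (p0, n0), following both machines on each input symbol, reaches 11 state pairs: (p0, n0), (p2, n1), (p1, n2), (p3, n3), (p4, n3), (p0, n3), (p3, n4), (p2, n3), (p1, n3), (p1, n4), (p0, n1).
M accepts in {p1, p4} and N accepts in {n1}; no reachable pair has both components accepting, so no string drives both machines to acceptance simultaneously and L(M) ∩ L(N) = ∅.
So no string is accepted by both, and the intersection is empty.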